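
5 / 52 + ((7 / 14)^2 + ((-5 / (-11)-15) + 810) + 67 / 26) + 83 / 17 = 1952725 / 2431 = 803.26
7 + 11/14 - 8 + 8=109/14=7.79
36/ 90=2/ 5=0.40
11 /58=0.19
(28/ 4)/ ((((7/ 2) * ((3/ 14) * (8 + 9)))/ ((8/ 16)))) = 0.27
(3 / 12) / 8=1 / 32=0.03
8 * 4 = 32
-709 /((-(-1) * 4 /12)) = -2127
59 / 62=0.95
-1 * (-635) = 635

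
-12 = -12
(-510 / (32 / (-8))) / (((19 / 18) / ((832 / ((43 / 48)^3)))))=211168788480 / 1510633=139788.28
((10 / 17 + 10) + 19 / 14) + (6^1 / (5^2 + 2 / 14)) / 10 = 1253419 / 104720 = 11.97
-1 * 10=-10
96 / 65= 1.48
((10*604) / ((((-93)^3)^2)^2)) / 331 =0.00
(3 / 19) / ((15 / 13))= 13 / 95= 0.14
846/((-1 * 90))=-47/5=-9.40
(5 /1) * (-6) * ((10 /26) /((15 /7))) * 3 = -210 /13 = -16.15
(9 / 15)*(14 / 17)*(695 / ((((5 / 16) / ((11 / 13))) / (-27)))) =-27742176 / 1105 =-25106.04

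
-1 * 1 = -1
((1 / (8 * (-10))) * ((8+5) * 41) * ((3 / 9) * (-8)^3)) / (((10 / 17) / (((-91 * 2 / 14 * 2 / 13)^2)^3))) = 9278464 / 75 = 123712.85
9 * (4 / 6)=6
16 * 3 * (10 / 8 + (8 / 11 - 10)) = -4236 / 11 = -385.09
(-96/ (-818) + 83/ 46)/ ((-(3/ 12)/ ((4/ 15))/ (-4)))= 231392/ 28221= 8.20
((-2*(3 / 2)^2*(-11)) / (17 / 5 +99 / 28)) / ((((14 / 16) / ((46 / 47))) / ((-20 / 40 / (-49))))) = 182160 / 2236213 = 0.08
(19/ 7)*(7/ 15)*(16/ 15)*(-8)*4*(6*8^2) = -1245184/ 75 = -16602.45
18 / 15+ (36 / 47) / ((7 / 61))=12954 / 1645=7.87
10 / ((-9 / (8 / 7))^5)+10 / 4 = 4961527355 / 1984873086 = 2.50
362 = 362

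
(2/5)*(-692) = -1384/5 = -276.80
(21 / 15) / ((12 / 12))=7 / 5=1.40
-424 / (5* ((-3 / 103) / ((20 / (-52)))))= -43672 / 39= -1119.79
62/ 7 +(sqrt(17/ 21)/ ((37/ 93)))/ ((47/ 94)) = 62 * sqrt(357)/ 259 +62/ 7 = 13.38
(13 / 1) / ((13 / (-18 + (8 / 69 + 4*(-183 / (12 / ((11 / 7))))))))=-54937 / 483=-113.74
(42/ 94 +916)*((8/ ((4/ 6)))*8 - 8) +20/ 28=26533203/ 329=80648.03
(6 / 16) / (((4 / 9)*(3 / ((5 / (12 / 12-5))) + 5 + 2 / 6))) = 405 / 1408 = 0.29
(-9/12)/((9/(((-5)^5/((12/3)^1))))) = 3125/48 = 65.10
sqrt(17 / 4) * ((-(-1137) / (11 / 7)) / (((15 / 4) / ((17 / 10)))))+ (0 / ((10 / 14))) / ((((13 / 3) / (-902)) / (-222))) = 45101 * sqrt(17) / 275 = 676.20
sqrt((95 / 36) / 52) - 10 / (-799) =0.24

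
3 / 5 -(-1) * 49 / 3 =254 / 15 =16.93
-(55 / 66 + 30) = -185 / 6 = -30.83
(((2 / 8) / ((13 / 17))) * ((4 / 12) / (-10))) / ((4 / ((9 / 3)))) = -17 / 2080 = -0.01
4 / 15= 0.27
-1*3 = -3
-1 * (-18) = 18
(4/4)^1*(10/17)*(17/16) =5/8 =0.62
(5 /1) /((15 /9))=3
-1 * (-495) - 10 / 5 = 493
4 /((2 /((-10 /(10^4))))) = -1 /500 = -0.00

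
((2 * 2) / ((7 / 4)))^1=16 / 7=2.29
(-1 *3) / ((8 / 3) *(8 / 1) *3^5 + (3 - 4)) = -3 / 5183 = -0.00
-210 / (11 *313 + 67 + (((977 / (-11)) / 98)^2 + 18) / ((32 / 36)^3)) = -41649090560 / 701449705323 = -0.06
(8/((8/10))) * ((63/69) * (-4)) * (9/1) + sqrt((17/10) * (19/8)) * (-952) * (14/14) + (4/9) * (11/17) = -238 * sqrt(1615)/5- 1155668/3519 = -2241.31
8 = 8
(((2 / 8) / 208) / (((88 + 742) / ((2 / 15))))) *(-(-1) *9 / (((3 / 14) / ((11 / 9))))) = 77 / 7768800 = 0.00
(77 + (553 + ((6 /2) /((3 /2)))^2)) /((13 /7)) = 4438 /13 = 341.38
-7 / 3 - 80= -247 / 3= -82.33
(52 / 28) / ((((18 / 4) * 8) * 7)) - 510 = -899627 / 1764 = -509.99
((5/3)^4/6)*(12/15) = 250/243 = 1.03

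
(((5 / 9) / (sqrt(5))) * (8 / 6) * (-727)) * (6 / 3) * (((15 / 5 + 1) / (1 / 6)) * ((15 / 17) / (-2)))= 116320 * sqrt(5) / 51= 5099.99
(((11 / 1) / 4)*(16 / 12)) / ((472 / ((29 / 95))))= 319 / 134520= 0.00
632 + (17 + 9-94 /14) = 4559 /7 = 651.29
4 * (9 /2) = 18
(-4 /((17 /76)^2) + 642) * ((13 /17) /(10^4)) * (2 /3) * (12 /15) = 0.02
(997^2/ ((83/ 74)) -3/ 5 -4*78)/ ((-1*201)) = -367653601/ 83415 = -4407.52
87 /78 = 29 /26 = 1.12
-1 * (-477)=477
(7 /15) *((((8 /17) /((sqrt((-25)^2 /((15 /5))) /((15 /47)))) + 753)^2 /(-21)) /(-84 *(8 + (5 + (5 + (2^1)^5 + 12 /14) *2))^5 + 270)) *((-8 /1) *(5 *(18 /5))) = -19313596656448136 /4913266408495032289875-77139328 *sqrt(3) /1229853919523162025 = -0.00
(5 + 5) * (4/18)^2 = 40/81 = 0.49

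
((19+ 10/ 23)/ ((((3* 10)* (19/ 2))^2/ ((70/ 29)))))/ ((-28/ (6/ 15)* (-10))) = 0.00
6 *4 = 24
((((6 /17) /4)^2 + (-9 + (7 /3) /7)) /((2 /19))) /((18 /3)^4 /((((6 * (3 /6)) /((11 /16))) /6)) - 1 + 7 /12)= -570551 /12357062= -0.05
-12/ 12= -1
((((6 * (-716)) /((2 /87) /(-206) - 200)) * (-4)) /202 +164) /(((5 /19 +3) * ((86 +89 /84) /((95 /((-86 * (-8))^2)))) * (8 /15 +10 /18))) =5992507502775 /56465579582877728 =0.00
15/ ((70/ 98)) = 21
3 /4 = 0.75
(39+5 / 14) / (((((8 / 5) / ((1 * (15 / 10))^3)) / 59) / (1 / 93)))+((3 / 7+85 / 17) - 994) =-3713665 / 3968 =-935.90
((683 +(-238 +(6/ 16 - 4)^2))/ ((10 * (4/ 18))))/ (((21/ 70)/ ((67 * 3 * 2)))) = 17680563/ 64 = 276258.80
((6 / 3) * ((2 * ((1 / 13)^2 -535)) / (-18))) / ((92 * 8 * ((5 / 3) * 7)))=15069 / 1088360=0.01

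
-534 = -534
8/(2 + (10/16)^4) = 32768/8817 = 3.72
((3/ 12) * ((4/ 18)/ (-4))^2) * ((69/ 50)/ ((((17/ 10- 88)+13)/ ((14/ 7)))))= -23/ 791640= -0.00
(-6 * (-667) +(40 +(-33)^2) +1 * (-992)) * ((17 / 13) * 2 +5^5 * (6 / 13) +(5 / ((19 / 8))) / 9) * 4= 53187540704 / 2223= 23926019.21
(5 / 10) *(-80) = -40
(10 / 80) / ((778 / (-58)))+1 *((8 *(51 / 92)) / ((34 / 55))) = 512813 / 71576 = 7.16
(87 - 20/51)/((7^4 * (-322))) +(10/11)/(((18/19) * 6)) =44561338/278820927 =0.16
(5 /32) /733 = 5 /23456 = 0.00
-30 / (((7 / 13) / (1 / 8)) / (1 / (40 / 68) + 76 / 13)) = -2943 / 56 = -52.55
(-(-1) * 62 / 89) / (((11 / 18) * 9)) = 0.13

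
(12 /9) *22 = 88 /3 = 29.33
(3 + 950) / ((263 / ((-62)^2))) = 3663332 / 263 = 13929.02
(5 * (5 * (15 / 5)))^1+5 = 80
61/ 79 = 0.77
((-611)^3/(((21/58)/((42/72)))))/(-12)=30624420.37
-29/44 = -0.66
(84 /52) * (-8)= -168 /13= -12.92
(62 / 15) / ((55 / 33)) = 62 / 25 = 2.48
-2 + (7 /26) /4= -201 /104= -1.93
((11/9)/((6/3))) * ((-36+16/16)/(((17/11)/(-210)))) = 148225/51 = 2906.37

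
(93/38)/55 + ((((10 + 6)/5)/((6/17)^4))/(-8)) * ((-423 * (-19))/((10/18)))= -15588107017/41800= -372921.22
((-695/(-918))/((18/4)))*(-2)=-1390/4131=-0.34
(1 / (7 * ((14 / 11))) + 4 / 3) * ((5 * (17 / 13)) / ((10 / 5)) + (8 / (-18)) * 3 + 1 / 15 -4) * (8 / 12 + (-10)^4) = -141898745 / 4914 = -28876.42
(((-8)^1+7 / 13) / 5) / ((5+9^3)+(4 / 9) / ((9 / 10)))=-7857 / 3867110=-0.00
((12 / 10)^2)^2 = 2.07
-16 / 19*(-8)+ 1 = 147 / 19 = 7.74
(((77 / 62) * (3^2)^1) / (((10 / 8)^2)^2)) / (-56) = -1584 / 19375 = -0.08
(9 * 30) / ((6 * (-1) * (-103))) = 45 / 103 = 0.44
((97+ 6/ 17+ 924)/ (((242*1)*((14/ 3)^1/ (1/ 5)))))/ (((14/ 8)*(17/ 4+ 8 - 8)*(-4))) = -52089/ 8567405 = -0.01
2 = 2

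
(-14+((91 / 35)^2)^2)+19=31686 / 625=50.70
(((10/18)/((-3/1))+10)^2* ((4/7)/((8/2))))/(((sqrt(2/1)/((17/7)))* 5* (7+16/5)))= 70225* sqrt(2)/214326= 0.46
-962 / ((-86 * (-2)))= -481 / 86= -5.59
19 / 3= 6.33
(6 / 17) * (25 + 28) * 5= 1590 / 17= 93.53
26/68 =13/34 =0.38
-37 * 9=-333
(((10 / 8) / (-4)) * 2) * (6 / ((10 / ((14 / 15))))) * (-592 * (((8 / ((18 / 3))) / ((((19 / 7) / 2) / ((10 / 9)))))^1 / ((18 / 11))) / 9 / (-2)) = -7.68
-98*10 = -980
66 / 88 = 3 / 4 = 0.75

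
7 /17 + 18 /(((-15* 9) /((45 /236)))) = 0.39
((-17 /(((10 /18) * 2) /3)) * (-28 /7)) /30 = 153 /25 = 6.12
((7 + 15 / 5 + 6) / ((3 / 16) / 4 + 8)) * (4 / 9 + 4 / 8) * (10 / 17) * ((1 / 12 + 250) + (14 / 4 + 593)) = 2600704 / 2781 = 935.17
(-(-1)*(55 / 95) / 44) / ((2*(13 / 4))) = 1 / 494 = 0.00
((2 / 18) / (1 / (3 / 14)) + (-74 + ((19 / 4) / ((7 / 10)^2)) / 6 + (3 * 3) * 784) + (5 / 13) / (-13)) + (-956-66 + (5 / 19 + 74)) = 2849034679 / 472017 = 6035.87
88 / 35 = 2.51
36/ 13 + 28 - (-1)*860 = 11580/ 13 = 890.77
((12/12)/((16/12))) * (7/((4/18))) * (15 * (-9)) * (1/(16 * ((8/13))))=-331695/1024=-323.92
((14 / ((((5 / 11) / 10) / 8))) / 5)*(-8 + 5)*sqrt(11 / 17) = -7392*sqrt(187) / 85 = -1189.22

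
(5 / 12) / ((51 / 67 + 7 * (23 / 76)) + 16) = 1273 / 57681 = 0.02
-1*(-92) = 92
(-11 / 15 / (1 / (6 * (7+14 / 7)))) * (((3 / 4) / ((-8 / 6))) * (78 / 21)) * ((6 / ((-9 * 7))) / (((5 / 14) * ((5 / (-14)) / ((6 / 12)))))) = 30.89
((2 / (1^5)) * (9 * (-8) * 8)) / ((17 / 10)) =-11520 / 17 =-677.65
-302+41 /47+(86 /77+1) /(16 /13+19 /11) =-889520 /2961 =-300.41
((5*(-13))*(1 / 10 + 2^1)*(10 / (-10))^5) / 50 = 273 / 100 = 2.73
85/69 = 1.23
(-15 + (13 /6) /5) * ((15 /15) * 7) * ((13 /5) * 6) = -39767 /25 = -1590.68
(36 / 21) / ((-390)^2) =1 / 88725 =0.00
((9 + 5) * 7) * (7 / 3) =686 / 3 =228.67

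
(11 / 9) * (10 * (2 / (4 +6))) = 22 / 9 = 2.44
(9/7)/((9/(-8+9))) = 0.14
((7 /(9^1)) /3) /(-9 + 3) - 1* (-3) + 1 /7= 3515 /1134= 3.10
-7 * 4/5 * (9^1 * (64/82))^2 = -2322432/8405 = -276.32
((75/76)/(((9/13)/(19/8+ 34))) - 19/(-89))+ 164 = 11691645/54112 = 216.06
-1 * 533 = -533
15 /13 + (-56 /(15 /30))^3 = -18264049 /13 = -1404926.85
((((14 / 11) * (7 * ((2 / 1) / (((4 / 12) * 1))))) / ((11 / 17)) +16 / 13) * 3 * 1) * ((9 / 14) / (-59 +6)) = -1780434 / 583583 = -3.05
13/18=0.72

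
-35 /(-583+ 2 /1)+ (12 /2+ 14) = 1665 /83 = 20.06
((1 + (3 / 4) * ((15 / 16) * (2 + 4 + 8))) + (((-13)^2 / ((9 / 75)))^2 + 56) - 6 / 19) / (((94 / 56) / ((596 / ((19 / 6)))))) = 11320246434763 / 50901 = 222397328.83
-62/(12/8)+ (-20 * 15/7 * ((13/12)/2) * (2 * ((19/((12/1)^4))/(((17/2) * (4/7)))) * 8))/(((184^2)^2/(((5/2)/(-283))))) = -2363208651635656549/57174402862153728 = -41.33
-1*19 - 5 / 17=-328 / 17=-19.29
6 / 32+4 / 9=91 / 144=0.63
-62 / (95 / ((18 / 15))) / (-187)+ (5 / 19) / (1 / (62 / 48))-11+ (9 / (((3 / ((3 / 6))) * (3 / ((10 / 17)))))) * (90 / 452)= -2552828411 / 240893400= -10.60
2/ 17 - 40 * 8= -5438/ 17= -319.88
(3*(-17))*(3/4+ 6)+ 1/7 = -9635/28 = -344.11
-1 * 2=-2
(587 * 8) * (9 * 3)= 126792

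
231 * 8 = 1848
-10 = -10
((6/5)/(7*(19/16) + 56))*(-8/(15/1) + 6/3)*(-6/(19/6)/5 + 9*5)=994752/814625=1.22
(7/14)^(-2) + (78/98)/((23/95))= 7.29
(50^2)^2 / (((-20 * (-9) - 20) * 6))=78125 / 12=6510.42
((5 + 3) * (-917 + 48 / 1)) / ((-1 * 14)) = 3476 / 7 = 496.57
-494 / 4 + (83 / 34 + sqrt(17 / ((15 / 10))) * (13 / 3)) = -2058 / 17 + 13 * sqrt(102) / 9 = -106.47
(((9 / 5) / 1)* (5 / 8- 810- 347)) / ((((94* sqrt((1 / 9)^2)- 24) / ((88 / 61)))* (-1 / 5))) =-8242641 / 7442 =-1107.58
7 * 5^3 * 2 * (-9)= -15750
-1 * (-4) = 4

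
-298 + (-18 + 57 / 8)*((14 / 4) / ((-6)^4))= -298.03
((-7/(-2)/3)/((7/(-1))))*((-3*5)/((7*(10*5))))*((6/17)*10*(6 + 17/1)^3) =36501/119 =306.73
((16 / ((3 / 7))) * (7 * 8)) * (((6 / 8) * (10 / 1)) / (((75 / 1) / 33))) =34496 / 5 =6899.20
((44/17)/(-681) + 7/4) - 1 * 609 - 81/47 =-1325424271/2176476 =-608.98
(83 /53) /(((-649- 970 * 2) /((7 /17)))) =-581 /2332689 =-0.00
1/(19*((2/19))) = 1/2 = 0.50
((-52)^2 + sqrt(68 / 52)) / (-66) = -1352 / 33 - sqrt(221) / 858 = -40.99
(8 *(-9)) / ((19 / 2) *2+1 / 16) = -1152 / 305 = -3.78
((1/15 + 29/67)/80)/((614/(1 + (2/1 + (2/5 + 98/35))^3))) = 4442951/3085350000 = 0.00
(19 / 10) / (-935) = -19 / 9350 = -0.00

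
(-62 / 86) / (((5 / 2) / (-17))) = 1054 / 215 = 4.90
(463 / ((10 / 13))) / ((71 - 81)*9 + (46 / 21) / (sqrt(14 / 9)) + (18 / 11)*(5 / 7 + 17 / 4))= -40906634769 / 5561980475 - 234512278*sqrt(14) / 5561980475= -7.51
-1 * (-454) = 454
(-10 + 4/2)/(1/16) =-128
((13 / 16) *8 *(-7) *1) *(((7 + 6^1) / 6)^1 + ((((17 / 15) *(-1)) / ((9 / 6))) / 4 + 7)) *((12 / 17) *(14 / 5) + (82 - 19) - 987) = 160070456 / 425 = 376636.37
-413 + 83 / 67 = -27588 / 67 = -411.76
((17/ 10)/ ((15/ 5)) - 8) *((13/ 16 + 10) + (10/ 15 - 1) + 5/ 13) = -80.75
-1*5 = -5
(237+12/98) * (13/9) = 16783/49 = 342.51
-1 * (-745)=745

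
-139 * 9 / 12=-417 / 4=-104.25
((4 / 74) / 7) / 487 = 2 / 126133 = 0.00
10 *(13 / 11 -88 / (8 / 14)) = -16810 / 11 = -1528.18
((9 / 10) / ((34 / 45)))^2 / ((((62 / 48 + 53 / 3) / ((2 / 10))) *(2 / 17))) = 19683 / 154700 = 0.13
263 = 263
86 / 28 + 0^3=3.07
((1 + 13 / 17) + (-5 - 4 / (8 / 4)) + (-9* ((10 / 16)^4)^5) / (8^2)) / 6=-6567055481457641390921 / 7526271582073497059328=-0.87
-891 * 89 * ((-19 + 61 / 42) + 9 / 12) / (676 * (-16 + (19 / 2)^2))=125579 / 4732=26.54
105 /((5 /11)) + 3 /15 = 1156 /5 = 231.20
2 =2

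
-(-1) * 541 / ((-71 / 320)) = -173120 / 71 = -2438.31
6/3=2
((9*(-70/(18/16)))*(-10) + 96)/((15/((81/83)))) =370.58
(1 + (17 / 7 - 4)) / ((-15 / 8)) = 32 / 105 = 0.30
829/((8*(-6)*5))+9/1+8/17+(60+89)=632467/4080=155.02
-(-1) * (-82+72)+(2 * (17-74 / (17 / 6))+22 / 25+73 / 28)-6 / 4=-312353 / 11900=-26.25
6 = 6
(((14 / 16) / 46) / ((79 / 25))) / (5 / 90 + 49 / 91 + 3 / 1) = 20475 / 12224776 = 0.00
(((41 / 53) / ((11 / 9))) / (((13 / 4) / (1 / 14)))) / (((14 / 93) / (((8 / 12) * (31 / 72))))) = 39401 / 1485484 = 0.03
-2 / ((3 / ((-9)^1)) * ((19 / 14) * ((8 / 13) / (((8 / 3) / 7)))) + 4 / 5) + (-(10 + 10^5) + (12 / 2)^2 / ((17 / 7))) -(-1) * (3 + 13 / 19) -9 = -290785411 / 2907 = -100029.38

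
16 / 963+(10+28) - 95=-54875 / 963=-56.98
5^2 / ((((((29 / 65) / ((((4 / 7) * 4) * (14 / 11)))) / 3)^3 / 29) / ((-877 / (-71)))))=5327130931200000 / 79475341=67028726.95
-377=-377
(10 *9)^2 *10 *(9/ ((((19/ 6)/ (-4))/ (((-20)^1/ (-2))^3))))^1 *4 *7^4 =-168031584000000/ 19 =-8843767578947.37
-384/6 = -64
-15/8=-1.88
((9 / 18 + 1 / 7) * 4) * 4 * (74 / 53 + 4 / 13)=17.53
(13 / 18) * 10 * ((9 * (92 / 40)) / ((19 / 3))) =897 / 38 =23.61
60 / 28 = 15 / 7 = 2.14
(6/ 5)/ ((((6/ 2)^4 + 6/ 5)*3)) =2/ 411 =0.00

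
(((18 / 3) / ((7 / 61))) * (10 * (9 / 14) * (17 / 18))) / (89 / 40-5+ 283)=622200 / 549241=1.13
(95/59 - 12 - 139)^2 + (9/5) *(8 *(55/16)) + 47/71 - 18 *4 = 11020702051/494302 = 22295.48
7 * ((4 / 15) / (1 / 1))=28 / 15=1.87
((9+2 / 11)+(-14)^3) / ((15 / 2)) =-60166 / 165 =-364.64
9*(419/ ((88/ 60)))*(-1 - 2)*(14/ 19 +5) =-18496755/ 418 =-44250.61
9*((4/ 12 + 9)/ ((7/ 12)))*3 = 432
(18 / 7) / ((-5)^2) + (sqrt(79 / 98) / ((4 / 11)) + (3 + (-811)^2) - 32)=11 * sqrt(158) / 56 + 115096118 / 175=657694.57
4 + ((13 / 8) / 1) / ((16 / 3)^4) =2098205 / 524288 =4.00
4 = 4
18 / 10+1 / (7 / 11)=118 / 35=3.37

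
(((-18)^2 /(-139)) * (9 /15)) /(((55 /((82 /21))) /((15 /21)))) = -26568 /374605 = -0.07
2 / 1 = 2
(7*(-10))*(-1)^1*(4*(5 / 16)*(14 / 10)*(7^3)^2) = 28824005 / 2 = 14412002.50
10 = 10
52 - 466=-414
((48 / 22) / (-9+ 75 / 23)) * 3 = -138 / 121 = -1.14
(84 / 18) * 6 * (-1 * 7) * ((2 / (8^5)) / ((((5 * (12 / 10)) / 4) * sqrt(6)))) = -49 * sqrt(6) / 36864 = -0.00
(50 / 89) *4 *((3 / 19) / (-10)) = -60 / 1691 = -0.04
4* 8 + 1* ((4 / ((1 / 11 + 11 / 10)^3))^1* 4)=93234912 / 2248091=41.47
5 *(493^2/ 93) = 1215245/ 93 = 13067.15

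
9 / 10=0.90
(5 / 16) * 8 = 5 / 2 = 2.50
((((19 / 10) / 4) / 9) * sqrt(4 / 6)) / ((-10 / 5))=-19 * sqrt(6) / 2160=-0.02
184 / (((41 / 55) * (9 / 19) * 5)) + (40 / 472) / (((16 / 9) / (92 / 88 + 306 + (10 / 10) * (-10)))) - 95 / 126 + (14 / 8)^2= 2158004489 / 17881248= 120.69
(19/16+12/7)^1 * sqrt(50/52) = 125 * sqrt(26)/224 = 2.85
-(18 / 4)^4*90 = -295245 / 8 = -36905.62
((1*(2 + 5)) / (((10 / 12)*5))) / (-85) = -42 / 2125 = -0.02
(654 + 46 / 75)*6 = 98192 / 25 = 3927.68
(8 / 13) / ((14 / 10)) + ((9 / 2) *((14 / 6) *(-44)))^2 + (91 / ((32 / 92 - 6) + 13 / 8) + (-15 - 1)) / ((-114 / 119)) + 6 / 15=315593998598 / 1478295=213485.13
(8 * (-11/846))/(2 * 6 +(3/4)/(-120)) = -7040/811737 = -0.01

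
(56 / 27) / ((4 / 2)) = 1.04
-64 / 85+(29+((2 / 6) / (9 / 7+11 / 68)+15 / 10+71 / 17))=12001309 / 351390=34.15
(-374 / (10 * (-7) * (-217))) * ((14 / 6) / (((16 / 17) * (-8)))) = 0.01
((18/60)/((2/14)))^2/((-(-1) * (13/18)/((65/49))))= 81/10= 8.10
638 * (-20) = -12760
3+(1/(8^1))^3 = 1537/512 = 3.00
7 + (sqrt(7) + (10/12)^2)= sqrt(7) + 277/36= 10.34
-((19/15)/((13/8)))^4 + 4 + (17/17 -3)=2358006434/1445900625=1.63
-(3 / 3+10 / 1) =-11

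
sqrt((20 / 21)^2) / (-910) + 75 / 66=1.14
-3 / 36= -1 / 12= -0.08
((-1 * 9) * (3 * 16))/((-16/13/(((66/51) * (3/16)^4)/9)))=0.06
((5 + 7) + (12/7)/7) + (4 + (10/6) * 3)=1041/49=21.24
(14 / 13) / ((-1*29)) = -14 / 377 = -0.04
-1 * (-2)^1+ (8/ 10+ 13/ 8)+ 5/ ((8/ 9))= 201/ 20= 10.05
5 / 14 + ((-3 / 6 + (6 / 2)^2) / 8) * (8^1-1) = 873 / 112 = 7.79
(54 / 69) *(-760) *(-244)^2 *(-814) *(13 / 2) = 4309268071680 / 23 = 187359481377.39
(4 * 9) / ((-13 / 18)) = -648 / 13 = -49.85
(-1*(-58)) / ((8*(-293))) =-29 / 1172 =-0.02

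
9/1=9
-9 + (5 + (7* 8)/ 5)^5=3486756276/ 3125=1115762.01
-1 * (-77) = 77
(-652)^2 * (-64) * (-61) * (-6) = -9957636096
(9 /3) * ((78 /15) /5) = 78 /25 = 3.12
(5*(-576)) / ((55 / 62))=-35712 / 11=-3246.55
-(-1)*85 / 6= 85 / 6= 14.17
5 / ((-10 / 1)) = -0.50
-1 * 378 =-378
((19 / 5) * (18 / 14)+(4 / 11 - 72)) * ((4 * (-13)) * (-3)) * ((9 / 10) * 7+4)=-206465766 / 1925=-107254.94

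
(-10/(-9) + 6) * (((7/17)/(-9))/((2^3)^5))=-7/705024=-0.00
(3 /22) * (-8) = -12 /11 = -1.09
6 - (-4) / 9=58 / 9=6.44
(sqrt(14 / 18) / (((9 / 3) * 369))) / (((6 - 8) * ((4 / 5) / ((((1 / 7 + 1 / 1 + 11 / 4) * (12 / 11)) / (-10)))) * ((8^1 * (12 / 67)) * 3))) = 7303 * sqrt(7) / 392781312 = 0.00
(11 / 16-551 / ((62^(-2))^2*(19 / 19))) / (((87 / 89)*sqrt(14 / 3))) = -3855544502.81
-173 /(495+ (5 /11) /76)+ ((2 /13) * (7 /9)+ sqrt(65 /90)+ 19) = sqrt(26) /6+ 908805049 /48417525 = 19.62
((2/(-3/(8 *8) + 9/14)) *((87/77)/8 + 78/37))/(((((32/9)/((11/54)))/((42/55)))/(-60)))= -717738/36223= -19.81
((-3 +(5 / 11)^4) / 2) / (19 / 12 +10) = -259788 / 2035099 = -0.13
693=693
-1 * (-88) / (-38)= -44 / 19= -2.32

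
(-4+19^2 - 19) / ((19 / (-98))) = -33124 / 19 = -1743.37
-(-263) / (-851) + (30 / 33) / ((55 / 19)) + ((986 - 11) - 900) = 75.01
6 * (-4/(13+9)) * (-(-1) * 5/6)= -10/11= -0.91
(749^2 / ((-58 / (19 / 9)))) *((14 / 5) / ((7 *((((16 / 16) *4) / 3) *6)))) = -10659019 / 10440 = -1020.98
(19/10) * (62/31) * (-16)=-304/5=-60.80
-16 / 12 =-4 / 3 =-1.33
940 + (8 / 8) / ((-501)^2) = 235940941 / 251001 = 940.00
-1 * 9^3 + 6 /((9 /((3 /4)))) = -728.50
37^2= 1369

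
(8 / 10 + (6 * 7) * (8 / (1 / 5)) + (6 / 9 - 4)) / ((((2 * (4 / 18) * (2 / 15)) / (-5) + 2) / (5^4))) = 353840625 / 671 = 527333.27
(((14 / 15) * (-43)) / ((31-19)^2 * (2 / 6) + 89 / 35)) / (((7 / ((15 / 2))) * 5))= -0.17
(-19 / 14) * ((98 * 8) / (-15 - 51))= 532 / 33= 16.12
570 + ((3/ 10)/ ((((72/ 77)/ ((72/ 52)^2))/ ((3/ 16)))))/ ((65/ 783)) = 2008547571/ 3515200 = 571.39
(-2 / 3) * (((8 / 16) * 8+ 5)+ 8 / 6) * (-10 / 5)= 124 / 9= 13.78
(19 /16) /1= 19 /16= 1.19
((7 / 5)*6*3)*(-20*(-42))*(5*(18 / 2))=952560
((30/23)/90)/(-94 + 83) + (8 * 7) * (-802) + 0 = -34088209/759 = -44912.00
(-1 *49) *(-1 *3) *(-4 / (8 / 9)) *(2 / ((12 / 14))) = -1543.50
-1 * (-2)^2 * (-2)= 8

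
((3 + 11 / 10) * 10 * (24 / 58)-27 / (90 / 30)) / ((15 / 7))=3.72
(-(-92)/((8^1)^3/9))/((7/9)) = 1863/896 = 2.08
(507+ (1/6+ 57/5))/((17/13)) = 202241/510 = 396.55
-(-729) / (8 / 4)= 364.50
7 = 7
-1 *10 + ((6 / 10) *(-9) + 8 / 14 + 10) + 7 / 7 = -3.83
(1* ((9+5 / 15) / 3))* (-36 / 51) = -112 / 51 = -2.20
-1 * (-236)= 236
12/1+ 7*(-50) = -338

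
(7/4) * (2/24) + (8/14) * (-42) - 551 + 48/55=-1515311/2640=-573.98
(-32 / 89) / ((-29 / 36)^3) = 1492992 / 2170621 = 0.69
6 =6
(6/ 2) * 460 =1380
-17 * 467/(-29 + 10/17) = 134963/483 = 279.43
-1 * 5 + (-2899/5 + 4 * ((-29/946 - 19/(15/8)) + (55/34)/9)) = -45211592/72369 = -624.74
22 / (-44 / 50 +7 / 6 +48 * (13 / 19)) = 62700 / 94417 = 0.66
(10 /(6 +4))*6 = 6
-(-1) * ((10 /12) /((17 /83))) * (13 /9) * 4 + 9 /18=22039 /918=24.01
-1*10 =-10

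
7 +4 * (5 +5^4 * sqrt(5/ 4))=27 +1250 * sqrt(5)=2822.08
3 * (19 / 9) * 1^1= 19 / 3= 6.33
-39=-39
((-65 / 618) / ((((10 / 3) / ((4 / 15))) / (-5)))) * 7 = 91 / 309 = 0.29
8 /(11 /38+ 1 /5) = 1520 /93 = 16.34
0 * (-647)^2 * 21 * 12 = 0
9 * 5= 45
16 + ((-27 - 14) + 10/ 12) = -145/ 6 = -24.17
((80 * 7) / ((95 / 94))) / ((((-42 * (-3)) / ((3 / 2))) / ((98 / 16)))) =2303 / 57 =40.40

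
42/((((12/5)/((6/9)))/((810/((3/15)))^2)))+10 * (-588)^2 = 194819940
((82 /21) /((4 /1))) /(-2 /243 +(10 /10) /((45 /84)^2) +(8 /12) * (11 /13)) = 1079325 /4467176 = 0.24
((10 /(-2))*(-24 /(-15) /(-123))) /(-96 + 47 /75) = -200 /293273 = -0.00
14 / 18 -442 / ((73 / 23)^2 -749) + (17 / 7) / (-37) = 596955239 / 455584626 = 1.31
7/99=0.07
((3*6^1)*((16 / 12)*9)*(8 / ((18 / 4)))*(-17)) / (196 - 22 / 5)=-16320 / 479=-34.07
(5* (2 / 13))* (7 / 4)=35 / 26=1.35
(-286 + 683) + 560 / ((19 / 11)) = 13703 / 19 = 721.21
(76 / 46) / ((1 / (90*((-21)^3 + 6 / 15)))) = -31671252 / 23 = -1377010.96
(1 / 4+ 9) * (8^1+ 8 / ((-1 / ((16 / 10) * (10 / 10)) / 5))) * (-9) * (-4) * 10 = -186480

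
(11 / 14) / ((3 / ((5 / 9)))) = 55 / 378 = 0.15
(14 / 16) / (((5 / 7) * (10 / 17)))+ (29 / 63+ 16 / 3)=198479 / 25200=7.88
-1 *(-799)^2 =-638401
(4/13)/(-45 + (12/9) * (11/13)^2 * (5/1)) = -156/20395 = -0.01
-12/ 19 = -0.63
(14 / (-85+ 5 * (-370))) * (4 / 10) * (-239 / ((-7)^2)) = 956 / 67725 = 0.01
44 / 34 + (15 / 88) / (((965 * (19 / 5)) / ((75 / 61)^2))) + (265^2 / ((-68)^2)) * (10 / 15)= 5943833112751 / 520525912236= 11.42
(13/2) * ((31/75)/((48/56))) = 2821/900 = 3.13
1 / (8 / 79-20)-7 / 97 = -18667 / 152484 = -0.12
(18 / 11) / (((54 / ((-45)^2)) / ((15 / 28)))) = 10125 / 308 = 32.87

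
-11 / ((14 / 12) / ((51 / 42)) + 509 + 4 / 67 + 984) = -0.01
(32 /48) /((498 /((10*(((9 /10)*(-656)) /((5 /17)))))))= -11152 /415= -26.87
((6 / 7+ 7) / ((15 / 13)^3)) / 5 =24167 / 23625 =1.02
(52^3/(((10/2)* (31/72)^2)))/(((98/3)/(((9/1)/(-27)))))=-364455936/235445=-1547.95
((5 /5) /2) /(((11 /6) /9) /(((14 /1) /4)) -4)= -189 /1490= -0.13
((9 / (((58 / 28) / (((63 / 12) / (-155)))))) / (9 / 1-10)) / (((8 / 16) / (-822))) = -1087506 / 4495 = -241.94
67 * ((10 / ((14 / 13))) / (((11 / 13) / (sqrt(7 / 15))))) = 11323 * sqrt(105) / 231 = 502.28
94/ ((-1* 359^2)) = -94/ 128881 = -0.00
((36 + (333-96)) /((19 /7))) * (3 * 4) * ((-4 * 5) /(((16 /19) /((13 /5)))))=-74529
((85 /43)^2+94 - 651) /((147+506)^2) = -1022668 /788430241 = -0.00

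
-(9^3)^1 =-729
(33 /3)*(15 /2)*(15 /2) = 2475 /4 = 618.75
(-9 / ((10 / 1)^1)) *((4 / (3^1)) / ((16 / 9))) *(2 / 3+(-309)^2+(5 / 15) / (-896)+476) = -2321407863 / 35840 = -64771.42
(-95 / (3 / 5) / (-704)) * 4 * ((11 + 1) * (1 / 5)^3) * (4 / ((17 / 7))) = 133 / 935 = 0.14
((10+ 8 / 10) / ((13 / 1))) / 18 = 3 / 65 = 0.05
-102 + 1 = -101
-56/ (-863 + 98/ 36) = 1008/ 15485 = 0.07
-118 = -118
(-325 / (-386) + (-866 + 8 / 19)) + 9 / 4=-12650959 / 14668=-862.49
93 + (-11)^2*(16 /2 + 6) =1787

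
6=6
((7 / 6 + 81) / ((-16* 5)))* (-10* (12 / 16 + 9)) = 6409 / 64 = 100.14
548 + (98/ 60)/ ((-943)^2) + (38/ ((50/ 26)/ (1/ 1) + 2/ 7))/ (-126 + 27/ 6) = 237954567547289/ 434335889070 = 547.86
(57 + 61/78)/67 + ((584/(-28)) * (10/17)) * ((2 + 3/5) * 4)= -78815251/621894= -126.73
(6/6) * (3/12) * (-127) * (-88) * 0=0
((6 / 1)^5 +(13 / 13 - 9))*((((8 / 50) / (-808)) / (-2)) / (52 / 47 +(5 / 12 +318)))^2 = 154435608 / 207054826324200625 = 0.00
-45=-45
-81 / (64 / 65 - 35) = 1755 / 737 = 2.38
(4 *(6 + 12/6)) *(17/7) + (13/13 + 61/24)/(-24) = 312749/4032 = 77.57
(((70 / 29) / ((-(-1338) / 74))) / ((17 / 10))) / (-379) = -25900 / 125000643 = -0.00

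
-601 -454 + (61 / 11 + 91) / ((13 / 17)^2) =-1654327 / 1859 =-889.90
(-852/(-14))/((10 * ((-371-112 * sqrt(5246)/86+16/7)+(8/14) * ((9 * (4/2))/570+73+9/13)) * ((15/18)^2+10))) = -229937889223692/120955468636619155+26197752672 * sqrt(5246)/3455870532474833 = -0.00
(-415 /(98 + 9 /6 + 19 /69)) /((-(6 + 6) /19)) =181355 /27538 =6.59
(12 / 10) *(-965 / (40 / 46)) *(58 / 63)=-128731 / 105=-1226.01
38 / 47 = 0.81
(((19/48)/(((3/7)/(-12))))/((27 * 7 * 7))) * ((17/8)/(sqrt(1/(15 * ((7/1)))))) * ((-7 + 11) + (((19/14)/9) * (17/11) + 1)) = -2342719 * sqrt(105)/25147584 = -0.95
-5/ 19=-0.26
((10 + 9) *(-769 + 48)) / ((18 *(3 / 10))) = -68495 / 27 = -2536.85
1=1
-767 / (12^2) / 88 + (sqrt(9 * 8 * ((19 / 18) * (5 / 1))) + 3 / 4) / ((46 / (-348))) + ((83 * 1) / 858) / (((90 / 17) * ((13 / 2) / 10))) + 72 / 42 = -151.47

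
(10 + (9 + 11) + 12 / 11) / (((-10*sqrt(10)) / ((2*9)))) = -1539*sqrt(10) / 275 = -17.70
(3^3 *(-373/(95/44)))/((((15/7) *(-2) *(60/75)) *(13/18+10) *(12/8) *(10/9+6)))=6979203/586720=11.90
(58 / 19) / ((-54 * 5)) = -29 / 2565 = -0.01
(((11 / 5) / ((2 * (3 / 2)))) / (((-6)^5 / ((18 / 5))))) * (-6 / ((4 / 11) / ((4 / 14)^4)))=121 / 3241350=0.00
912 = 912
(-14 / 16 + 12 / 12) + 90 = 721 / 8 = 90.12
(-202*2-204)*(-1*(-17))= -10336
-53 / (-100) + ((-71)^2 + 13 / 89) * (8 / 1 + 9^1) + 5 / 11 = 8390075787 / 97900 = 85700.47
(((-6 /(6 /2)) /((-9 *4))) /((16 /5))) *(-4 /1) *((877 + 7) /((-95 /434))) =47957 /171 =280.45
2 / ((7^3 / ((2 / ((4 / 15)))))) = 15 / 343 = 0.04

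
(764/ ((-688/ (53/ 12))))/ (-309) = 10123/ 637776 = 0.02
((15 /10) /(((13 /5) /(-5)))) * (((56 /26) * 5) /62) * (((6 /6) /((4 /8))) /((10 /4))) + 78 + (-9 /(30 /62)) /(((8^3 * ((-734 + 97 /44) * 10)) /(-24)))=3490726869303 /44984149600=77.60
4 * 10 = 40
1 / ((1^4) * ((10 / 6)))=3 / 5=0.60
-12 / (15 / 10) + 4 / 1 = -4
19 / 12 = 1.58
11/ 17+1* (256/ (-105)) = -3197/ 1785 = -1.79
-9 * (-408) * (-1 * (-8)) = 29376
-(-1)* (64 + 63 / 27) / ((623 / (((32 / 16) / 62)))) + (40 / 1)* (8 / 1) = 18540679 / 57939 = 320.00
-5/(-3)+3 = 14/3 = 4.67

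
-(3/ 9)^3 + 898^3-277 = 19552063904/ 27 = 724150514.96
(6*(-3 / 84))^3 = -27 / 2744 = -0.01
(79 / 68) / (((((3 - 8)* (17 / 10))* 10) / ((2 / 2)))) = -0.01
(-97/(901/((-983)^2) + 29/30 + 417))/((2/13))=-18277356435/12116324801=-1.51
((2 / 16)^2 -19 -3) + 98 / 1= 4865 / 64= 76.02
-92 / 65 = -1.42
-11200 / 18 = -5600 / 9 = -622.22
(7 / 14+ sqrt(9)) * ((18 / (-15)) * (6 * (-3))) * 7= 2646 / 5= 529.20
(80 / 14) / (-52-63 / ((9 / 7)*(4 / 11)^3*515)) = -1318400 / 12453973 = -0.11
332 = 332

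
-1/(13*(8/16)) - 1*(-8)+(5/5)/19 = 1951/247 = 7.90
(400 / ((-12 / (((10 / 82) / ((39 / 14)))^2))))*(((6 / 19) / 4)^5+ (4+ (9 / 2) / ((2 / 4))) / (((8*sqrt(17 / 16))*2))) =-122500*sqrt(17) / 10030527 - 275625 / 1406864977622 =-0.05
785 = 785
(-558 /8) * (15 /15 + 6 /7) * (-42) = 10881 /2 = 5440.50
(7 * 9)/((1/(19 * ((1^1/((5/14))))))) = 16758/5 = 3351.60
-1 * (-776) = 776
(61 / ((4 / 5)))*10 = 1525 / 2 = 762.50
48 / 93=16 / 31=0.52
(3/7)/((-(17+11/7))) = -3/130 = -0.02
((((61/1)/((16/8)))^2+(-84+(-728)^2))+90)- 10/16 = 4247357/8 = 530919.62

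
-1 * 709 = -709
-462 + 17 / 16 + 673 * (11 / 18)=-7151 / 144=-49.66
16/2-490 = -482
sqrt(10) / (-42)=-sqrt(10) / 42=-0.08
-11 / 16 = -0.69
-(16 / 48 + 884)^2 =-7038409 / 9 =-782045.44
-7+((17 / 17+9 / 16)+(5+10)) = 153 / 16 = 9.56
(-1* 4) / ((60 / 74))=-74 / 15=-4.93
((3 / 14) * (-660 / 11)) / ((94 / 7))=-0.96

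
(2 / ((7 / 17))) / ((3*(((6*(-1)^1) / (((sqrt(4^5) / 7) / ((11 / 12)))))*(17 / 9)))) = -384 / 539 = -0.71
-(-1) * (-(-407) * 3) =1221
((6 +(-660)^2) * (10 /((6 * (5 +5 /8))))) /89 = 1161616 /801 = 1450.21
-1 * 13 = -13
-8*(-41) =328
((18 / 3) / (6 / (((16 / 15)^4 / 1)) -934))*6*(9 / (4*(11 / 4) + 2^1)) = -10616832 / 395894681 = -0.03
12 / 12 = 1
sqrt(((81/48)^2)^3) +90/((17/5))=2177811/69632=31.28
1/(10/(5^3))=25/2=12.50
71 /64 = 1.11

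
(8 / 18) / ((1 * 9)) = 0.05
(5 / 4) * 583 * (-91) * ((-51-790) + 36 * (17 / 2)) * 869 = 123325677475 / 4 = 30831419368.75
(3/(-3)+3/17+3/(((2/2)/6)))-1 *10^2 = -1408/17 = -82.82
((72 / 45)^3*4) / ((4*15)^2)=128 / 28125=0.00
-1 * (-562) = 562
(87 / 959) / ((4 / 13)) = 1131 / 3836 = 0.29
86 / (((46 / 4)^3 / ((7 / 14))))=344 / 12167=0.03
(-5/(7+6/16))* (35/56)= -0.42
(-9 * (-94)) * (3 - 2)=846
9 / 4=2.25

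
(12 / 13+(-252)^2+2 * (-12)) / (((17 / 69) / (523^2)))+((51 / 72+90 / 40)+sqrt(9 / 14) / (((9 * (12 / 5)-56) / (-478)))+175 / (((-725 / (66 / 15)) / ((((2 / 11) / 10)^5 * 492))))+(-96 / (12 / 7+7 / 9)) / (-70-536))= 3585 * sqrt(14) / 1204+39324217225144106408770107511 / 557973156687375000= 70476897965.53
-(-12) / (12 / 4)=4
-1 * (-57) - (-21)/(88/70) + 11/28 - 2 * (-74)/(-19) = 194017/2926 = 66.31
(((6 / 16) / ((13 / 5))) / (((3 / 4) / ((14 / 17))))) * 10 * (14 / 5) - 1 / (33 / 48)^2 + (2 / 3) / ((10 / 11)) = 3.05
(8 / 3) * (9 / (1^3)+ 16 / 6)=31.11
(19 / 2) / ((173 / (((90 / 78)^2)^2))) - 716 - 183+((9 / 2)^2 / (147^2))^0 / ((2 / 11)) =-4414349918 / 4941053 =-893.40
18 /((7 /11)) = 198 /7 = 28.29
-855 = -855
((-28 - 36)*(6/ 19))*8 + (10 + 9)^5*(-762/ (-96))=5974777735/ 304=19653874.13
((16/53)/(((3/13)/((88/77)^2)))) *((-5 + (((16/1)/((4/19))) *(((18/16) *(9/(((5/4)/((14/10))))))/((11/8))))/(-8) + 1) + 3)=-290481152/2142525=-135.58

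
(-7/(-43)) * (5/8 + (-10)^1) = -525/344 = -1.53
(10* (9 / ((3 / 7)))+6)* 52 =11232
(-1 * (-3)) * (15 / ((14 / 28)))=90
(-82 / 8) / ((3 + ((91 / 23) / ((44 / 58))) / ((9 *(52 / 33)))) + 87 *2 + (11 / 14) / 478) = -9465834 / 163799929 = -0.06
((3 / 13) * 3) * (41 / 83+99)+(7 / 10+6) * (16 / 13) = 416098 / 5395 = 77.13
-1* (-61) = 61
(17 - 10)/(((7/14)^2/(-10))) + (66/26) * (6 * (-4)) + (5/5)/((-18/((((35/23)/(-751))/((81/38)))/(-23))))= -1283579853557/3765013083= -340.92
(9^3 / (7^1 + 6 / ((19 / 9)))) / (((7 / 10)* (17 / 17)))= 105.81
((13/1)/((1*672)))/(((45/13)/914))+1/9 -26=-314207/15120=-20.78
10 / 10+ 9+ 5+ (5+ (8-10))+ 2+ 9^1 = 29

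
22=22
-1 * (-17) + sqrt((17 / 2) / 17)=sqrt(2) / 2 + 17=17.71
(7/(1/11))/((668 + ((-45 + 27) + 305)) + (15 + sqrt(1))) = 77/971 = 0.08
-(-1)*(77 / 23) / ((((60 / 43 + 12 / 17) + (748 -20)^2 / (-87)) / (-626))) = 1532751297 / 4453773728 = 0.34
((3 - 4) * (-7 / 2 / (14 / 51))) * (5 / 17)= 15 / 4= 3.75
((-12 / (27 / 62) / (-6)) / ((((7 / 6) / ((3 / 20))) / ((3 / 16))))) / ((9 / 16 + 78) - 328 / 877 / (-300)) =815610 / 578763409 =0.00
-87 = -87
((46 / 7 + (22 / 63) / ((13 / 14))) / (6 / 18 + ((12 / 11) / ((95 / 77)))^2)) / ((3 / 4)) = 8.31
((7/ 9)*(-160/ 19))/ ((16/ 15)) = -350/ 57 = -6.14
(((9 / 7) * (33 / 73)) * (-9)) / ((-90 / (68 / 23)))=10098 / 58765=0.17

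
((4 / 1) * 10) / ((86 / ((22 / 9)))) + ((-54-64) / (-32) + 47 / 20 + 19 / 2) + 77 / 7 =856801 / 30960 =27.67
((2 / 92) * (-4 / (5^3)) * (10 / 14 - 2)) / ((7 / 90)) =324 / 28175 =0.01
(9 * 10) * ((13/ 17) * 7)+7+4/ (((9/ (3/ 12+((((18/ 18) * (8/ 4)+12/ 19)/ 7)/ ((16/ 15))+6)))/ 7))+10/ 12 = 1482974/ 2907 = 510.14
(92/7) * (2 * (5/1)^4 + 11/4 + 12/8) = 115391/7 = 16484.43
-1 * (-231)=231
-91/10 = -9.10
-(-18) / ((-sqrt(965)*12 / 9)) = -27*sqrt(965) / 1930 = -0.43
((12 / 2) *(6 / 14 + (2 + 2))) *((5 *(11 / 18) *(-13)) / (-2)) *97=2150005 / 42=51190.60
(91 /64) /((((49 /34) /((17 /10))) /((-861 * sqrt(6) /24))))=-154037 * sqrt(6) /2560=-147.39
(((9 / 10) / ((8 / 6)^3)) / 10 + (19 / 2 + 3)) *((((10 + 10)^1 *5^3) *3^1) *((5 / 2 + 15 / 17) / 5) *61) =8443569675 / 2176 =3880316.95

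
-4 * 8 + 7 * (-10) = -102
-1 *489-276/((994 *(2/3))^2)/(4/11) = -1932605247/3952144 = -489.00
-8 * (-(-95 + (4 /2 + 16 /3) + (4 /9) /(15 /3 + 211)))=-170420 /243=-701.32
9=9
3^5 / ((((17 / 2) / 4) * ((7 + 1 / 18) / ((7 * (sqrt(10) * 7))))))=1714608 * sqrt(10) / 2159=2511.38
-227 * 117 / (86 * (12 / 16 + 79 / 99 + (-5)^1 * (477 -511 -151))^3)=-824645476512 / 2124015852663851371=-0.00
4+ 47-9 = 42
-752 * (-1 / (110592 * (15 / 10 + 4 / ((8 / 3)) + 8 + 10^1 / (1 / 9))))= 47 / 698112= 0.00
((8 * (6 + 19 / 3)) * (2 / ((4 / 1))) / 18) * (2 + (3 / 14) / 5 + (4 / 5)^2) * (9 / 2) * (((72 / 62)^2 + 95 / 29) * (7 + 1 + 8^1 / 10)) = 32836049378 / 24385375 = 1346.55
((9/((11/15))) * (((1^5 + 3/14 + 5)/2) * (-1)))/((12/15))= -58725/1232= -47.67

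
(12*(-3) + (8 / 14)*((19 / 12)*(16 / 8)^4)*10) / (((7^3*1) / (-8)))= -2.54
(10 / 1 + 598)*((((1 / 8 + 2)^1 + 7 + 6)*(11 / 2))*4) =202312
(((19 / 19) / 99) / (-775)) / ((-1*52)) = 1 / 3989700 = 0.00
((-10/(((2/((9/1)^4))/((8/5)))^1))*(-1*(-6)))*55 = -17321040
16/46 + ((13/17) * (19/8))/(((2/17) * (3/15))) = 28533/368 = 77.54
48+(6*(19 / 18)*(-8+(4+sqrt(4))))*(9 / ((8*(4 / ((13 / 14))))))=10011 / 224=44.69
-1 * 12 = -12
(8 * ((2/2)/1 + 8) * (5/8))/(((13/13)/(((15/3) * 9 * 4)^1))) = 8100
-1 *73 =-73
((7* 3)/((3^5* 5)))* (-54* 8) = -112/15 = -7.47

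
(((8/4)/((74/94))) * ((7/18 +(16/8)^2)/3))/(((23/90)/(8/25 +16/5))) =51.19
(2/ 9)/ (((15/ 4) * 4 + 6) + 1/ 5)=5/ 477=0.01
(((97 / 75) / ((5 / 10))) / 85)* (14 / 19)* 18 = 16296 / 40375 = 0.40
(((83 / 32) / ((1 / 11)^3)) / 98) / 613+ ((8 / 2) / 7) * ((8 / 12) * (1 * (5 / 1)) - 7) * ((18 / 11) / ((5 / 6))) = -38993491 / 9611840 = -4.06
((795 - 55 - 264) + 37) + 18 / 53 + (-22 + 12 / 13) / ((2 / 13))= 376.34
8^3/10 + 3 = 271/5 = 54.20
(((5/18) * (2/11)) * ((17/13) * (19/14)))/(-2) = -1615/36036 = -0.04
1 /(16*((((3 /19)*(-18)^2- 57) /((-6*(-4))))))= -19 /74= -0.26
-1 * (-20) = 20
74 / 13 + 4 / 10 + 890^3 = 45822985396 / 65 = 704969006.09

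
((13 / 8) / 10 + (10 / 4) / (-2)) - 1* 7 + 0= -647 / 80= -8.09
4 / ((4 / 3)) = 3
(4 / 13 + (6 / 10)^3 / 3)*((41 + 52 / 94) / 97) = 1205001 / 7408375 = 0.16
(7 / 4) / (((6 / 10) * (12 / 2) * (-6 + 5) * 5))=-0.10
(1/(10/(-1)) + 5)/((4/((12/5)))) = 147/50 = 2.94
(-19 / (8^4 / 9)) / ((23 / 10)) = -855 / 47104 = -0.02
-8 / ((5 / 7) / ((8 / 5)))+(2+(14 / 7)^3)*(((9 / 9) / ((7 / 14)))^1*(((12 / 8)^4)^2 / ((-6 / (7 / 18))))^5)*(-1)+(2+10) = 1738389160810385537 / 7036874417766400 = 247.04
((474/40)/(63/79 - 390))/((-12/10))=0.03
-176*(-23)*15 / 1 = 60720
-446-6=-452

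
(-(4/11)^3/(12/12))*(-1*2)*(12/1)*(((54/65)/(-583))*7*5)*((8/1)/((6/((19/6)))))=-2451456/10087649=-0.24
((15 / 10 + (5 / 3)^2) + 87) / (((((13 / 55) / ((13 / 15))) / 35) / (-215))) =-135999325 / 54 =-2518506.02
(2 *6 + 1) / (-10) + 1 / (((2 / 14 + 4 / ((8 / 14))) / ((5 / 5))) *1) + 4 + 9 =296 / 25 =11.84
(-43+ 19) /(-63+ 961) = -0.03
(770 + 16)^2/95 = 617796/95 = 6503.12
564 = 564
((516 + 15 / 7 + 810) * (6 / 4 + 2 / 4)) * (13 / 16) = 120861 / 56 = 2158.23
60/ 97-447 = -43299/ 97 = -446.38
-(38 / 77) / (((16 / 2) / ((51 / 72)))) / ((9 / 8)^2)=-646 / 18711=-0.03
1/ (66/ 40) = 20/ 33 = 0.61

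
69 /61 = 1.13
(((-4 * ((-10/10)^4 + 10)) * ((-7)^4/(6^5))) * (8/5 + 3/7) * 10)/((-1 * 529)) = 267883/514188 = 0.52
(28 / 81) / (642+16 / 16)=28 / 52083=0.00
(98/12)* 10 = 245/3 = 81.67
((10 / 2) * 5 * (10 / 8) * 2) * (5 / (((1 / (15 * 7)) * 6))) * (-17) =-371875 / 4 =-92968.75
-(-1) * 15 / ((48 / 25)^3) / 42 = 78125 / 1548288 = 0.05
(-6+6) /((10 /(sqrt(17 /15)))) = 0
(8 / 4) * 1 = 2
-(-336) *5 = 1680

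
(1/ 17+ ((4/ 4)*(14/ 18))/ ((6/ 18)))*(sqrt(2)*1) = 122*sqrt(2)/ 51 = 3.38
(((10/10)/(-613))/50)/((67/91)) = -91/2053550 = -0.00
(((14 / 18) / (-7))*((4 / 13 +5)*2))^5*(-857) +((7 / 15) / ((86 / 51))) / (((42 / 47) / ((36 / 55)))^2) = 803646057333694846 / 410756943972375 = 1956.50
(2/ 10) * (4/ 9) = 4/ 45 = 0.09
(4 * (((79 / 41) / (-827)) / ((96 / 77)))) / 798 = -869 / 92769552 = -0.00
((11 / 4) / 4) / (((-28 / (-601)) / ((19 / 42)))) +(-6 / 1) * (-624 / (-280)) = -629939 / 94080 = -6.70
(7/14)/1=1/2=0.50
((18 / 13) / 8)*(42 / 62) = 0.12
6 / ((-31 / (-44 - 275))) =1914 / 31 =61.74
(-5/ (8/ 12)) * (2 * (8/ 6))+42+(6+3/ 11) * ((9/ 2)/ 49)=24337/ 1078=22.58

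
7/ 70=1/ 10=0.10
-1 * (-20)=20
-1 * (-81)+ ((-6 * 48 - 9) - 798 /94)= -10551 /47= -224.49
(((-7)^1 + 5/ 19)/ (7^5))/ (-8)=16/ 319333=0.00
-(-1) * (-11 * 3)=-33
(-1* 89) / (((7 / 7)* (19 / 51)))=-4539 / 19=-238.89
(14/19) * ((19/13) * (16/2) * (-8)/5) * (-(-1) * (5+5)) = -1792/13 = -137.85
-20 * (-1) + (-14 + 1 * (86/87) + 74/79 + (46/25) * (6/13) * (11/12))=19441619/2233725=8.70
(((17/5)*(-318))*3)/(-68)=477/10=47.70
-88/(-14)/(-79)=-44/553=-0.08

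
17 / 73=0.23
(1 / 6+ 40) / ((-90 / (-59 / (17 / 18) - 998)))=1086187 / 2295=473.28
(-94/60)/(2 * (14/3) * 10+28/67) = -3149/188440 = -0.02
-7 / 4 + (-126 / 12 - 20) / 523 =-1.81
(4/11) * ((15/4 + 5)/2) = 35/22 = 1.59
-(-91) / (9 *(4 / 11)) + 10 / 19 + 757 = 537167 / 684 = 785.33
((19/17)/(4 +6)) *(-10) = -19/17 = -1.12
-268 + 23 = -245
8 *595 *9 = 42840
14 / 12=7 / 6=1.17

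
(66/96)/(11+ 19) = 11/480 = 0.02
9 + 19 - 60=-32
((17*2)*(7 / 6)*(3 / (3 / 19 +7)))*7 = 931 / 8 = 116.38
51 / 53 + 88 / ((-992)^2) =6273991 / 6519424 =0.96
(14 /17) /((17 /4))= 56 /289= 0.19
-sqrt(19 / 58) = -sqrt(1102) / 58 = -0.57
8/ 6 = 4/ 3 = 1.33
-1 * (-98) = 98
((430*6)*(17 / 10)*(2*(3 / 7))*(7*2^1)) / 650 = 26316 / 325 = 80.97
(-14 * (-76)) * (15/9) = 5320/3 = 1773.33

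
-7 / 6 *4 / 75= -0.06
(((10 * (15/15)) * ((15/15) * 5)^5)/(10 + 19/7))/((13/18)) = 3937500/1157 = 3403.20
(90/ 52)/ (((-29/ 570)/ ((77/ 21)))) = -47025/ 377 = -124.73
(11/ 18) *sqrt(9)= 11/ 6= 1.83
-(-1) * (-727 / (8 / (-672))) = 61068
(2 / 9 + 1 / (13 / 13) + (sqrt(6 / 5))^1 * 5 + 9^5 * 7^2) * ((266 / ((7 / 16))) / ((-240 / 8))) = -1583269696 / 27 -304 * sqrt(30) / 15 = -58639729.38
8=8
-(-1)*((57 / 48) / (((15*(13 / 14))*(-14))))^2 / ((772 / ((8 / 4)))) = 361 / 3757478400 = 0.00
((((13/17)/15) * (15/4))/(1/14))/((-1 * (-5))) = 91/170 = 0.54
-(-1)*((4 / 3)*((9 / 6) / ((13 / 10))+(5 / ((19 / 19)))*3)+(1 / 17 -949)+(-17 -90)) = -228603 / 221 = -1034.40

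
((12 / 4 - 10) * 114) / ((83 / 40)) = -31920 / 83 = -384.58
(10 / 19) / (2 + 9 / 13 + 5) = 13 / 190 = 0.07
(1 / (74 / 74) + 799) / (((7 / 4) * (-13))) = -3200 / 91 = -35.16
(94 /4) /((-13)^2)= 47 /338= 0.14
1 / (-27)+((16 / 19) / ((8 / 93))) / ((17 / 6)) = 29809 / 8721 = 3.42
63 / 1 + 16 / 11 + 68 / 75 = 53923 / 825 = 65.36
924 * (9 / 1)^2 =74844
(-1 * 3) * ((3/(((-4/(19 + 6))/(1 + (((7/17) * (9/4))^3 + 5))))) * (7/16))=3365206425/20123648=167.23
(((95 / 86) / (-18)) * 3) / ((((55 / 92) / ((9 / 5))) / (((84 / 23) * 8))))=-38304 / 2365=-16.20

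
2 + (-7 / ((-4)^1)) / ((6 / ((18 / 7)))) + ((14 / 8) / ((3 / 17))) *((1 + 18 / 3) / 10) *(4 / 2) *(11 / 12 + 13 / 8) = 54773 / 1440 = 38.04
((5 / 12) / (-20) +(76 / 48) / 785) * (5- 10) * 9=2127 / 2512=0.85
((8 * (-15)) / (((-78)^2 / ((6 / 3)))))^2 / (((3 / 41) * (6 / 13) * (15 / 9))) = 1640 / 59319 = 0.03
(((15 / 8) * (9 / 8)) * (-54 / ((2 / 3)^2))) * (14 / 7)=-32805 / 64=-512.58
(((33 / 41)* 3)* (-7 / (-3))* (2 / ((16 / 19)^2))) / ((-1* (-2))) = 83391 / 10496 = 7.95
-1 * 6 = -6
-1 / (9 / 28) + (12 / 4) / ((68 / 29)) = -1121 / 612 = -1.83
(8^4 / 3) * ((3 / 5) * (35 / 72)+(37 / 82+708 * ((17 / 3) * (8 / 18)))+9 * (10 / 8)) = 2713163264 / 1107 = 2450915.32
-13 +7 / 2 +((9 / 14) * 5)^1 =-44 / 7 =-6.29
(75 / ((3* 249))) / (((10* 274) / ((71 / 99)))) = 355 / 13508748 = 0.00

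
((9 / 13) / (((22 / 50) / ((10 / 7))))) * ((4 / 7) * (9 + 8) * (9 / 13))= 1377000 / 91091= 15.12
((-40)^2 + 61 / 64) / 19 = 84.26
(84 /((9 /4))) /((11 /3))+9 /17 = 2003 /187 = 10.71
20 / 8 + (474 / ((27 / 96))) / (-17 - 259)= -1493 / 414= -3.61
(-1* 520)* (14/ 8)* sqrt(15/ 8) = -455* sqrt(30)/ 2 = -1246.07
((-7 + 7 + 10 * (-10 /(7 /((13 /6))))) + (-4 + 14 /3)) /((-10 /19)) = 57.54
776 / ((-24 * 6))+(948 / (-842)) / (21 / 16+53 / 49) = -83340137 / 14223906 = -5.86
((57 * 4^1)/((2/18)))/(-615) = -684/205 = -3.34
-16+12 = -4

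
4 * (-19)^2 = 1444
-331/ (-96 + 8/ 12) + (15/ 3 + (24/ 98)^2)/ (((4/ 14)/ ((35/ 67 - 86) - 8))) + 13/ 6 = -32531079145/ 19717698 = -1649.84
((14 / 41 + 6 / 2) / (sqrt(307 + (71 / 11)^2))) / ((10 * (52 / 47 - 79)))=-70829 * sqrt(10547) / 31662304940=-0.00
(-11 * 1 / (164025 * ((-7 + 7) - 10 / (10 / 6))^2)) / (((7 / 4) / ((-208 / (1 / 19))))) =43472 / 10333575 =0.00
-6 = -6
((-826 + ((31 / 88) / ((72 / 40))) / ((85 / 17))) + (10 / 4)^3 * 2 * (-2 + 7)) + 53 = -488435 / 792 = -616.71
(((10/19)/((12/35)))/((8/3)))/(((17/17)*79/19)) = 175/1264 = 0.14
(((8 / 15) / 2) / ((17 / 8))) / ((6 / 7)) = 112 / 765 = 0.15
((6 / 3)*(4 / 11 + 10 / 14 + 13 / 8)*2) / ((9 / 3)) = 555 / 154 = 3.60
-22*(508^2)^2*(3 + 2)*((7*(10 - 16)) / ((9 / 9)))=307678269803520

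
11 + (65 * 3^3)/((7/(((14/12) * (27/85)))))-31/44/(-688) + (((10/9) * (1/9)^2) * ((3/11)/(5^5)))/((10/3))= 13536116343659/130264200000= 103.91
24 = 24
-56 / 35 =-8 / 5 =-1.60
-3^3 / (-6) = 9 / 2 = 4.50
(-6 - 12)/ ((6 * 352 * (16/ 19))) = -57/ 5632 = -0.01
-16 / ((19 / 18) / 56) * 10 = -161280 / 19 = -8488.42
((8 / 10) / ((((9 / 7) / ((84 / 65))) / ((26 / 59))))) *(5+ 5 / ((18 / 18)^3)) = 3136 / 885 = 3.54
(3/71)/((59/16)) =48/4189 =0.01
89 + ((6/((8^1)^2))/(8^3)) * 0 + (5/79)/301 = 2116336/23779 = 89.00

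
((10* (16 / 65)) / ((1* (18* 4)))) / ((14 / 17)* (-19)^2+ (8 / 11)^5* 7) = 5475734 / 47844292041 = 0.00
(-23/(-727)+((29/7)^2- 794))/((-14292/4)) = 27672128/127280979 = 0.22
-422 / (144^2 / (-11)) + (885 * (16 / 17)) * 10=1468148257 / 176256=8329.64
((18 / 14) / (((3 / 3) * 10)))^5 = 59049 / 1680700000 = 0.00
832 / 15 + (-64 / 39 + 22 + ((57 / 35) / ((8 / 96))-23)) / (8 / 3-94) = 4135175 / 74802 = 55.28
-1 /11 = -0.09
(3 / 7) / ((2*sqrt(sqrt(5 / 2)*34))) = 3*10^(3 / 4)*sqrt(17) / 2380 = 0.03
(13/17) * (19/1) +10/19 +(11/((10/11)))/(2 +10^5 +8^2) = 4866248663/323213180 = 15.06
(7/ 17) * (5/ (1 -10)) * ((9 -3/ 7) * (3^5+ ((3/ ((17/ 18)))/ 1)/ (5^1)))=-138060/ 289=-477.72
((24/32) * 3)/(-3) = -3/4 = -0.75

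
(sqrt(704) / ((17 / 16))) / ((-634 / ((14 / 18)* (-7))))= 3136* sqrt(11) / 48501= 0.21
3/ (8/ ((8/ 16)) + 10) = 0.12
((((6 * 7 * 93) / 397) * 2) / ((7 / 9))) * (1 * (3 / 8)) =7533 / 794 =9.49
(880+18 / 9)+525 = 1407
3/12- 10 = -9.75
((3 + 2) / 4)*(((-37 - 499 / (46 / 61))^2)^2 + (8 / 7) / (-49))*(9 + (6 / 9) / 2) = 1830213117022515707875 / 658186032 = 2780692734333.98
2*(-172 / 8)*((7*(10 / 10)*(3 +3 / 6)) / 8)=-2107 / 16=-131.69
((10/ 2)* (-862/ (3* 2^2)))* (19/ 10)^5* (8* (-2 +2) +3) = -1067198669/ 40000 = -26679.97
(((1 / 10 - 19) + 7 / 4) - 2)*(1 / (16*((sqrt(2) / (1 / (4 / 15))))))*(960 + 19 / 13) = -14361351*sqrt(2) / 6656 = -3051.38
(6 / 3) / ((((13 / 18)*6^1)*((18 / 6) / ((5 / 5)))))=2 / 13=0.15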